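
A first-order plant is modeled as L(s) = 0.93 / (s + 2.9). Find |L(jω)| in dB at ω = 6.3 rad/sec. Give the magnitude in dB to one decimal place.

|j6.3 + 2.9| = √(6.3² + 2.9²) = 6.935
|L(j6.3)| = 0.93 / 6.935 = 0.13409
20 log₁₀(0.13409) = -17.45 dB

-17.5 dB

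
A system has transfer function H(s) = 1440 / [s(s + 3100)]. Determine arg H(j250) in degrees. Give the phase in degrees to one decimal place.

∠(j250 + 3100) = arctan(250/3100) = 4.61°
∠(j250) = 90.00°
∠H(j250) = − (4.61° + 90.00°) = -94.61°

-94.6°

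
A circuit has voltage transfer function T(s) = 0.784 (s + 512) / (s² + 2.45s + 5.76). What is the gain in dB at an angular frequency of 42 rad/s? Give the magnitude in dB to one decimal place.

-12.8 dB

|j42 + 512| = √(42² + 512²) = 513.7
|(j42)² + 2.45(j42) + 5.76| = |-1758.2 + j102.9| = 1761
|T(j42)| = 0.784 × 513.7 / 1761 = 0.22868
20 log₁₀(0.22868) = -12.82 dB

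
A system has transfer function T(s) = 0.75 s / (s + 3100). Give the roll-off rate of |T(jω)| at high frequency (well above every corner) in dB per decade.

0 dB/decade

With 1 zero and 1 pole, the high-frequency asymptotic slope is 20 × (1 − 1) = 0 dB/decade.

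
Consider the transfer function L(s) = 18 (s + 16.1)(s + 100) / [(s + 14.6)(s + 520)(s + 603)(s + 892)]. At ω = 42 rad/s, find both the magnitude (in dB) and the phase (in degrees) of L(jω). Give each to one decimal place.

|L| = -103.1 dB, ∠L = 9.7°

|j42 + 16.1| = √(42² + 16.1²) = 44.98
|j42 + 100| = √(42² + 100²) = 108.5
|j42 + 14.6| = √(42² + 14.6²) = 44.47
|j42 + 520| = √(42² + 520²) = 521.7
|j42 + 603| = √(42² + 603²) = 604.5
|j42 + 892| = √(42² + 892²) = 893
|L(j42)| = 18 × 44.98 × 108.5 / (44.47 × 521.7 × 604.5 × 893) = 7.0133e-06
20 log₁₀(7.0133e-06) = -103.08 dB
∠(j42 + 16.1) = arctan(42/16.1) = 69.03°
∠(j42 + 100) = arctan(42/100) = 22.78°
∠(j42 + 14.6) = arctan(42/14.6) = 70.83°
∠(j42 + 520) = arctan(42/520) = 4.62°
∠(j42 + 603) = arctan(42/603) = 3.98°
∠(j42 + 892) = arctan(42/892) = 2.70°
∠L(j42) = 69.03° + 22.78° − (70.83° + 4.62° + 3.98° + 2.70°) = 9.68°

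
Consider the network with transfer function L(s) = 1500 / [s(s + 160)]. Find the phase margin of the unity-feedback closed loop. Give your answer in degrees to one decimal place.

86.7°

Gain crossover: |L(jω)| = 1 at ω ≈ 9.36 rad/s.
∠L(j9.36) = −90° − arctan(9.36/160) ≈ -93.35°
PM = 180° + (-93.35°) = 86.65°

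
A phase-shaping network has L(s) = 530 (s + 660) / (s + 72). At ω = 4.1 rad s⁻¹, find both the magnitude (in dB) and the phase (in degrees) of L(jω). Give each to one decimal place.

|L| = 73.7 dB, ∠L = -2.9 deg

|j4.1 + 660| = √(4.1² + 660²) = 660
|j4.1 + 72| = √(4.1² + 72²) = 72.12
|L(j4.1)| = 530 × 660 / 72.12 = 4850.6
20 log₁₀(4850.6) = 73.72 dB
∠(j4.1 + 660) = arctan(4.1/660) = 0.36°
∠(j4.1 + 72) = arctan(4.1/72) = 3.26°
∠L(j4.1) = 0.36° − 3.26° = -2.90°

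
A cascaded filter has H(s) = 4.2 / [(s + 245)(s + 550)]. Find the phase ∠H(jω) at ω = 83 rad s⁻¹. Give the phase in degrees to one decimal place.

∠(j83 + 245) = arctan(83/245) = 18.72°
∠(j83 + 550) = arctan(83/550) = 8.58°
∠H(j83) = − (18.72° + 8.58°) = -27.30°

-27.3 deg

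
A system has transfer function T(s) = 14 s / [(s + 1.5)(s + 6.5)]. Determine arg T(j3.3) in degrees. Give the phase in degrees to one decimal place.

∠(j3.3) = 90.00°
∠(j3.3 + 1.5) = arctan(3.3/1.5) = 65.56°
∠(j3.3 + 6.5) = arctan(3.3/6.5) = 26.92°
∠T(j3.3) = 90.00° − (65.56° + 26.92°) = -2.47°

-2.5°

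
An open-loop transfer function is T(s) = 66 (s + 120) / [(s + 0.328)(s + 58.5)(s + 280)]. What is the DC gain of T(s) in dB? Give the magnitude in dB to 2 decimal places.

3.37 dB

T(0) = 66 × 120 / (0.328 × 58.5 × 280) = 1.4741
20 log₁₀(1.4741) = 3.371 dB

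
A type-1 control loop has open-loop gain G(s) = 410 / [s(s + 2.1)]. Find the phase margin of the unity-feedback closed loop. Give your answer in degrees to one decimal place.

Gain crossover: |G(jω)| = 1 at ω ≈ 20.2 rad/sec.
∠G(j20.2) = −90° − arctan(20.2/2.1) ≈ -174.06°
PM = 180° + (-174.06°) = 5.94°

5.9°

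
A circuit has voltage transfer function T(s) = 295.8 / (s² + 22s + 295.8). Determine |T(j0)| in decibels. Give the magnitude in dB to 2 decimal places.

T(0) = 295.8 / 295.8 = 1
20 log₁₀(1) = 0.000 dB

0.00 dB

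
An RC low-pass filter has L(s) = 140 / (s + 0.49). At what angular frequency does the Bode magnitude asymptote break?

0.49 rad s⁻¹

The single real pole at s = −0.49 gives a corner at ω = 0.49 rad s⁻¹.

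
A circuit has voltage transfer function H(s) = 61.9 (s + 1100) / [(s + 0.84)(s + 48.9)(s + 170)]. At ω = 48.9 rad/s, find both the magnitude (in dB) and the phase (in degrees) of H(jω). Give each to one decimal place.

|j48.9 + 1100| = √(48.9² + 1100²) = 1101
|j48.9 + 0.84| = √(48.9² + 0.84²) = 48.91
|j48.9 + 48.9| = √(48.9² + 48.9²) = 69.16
|j48.9 + 170| = √(48.9² + 170²) = 176.9
|H(j48.9)| = 61.9 × 1101 / (48.91 × 69.16 × 176.9) = 0.11392
20 log₁₀(0.11392) = -18.87 dB
∠(j48.9 + 1100) = arctan(48.9/1100) = 2.55°
∠(j48.9 + 0.84) = arctan(48.9/0.84) = 89.02°
∠(j48.9 + 48.9) = arctan(48.9/48.9) = 45.00°
∠(j48.9 + 170) = arctan(48.9/170) = 16.05°
∠H(j48.9) = 2.55° − (89.02° + 45.00° + 16.05°) = -147.52°

|H| = -18.9 dB, ∠H = -147.5 deg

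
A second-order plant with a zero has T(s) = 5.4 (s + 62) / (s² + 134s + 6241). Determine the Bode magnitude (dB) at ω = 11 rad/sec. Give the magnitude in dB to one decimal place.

-25.3 dB

|j11 + 62| = √(11² + 62²) = 62.97
|(j11)² + 134(j11) + 6241| = |6120 + j1474| = 6295
|T(j11)| = 5.4 × 62.97 / 6295 = 0.054016
20 log₁₀(0.054016) = -25.35 dB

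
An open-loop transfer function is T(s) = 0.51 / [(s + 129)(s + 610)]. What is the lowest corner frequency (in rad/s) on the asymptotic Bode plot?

129 rad/s

Break frequencies occur at each pole and zero magnitude: 129 rad/s, 610 rad/s.
The lowest is 129 rad/s.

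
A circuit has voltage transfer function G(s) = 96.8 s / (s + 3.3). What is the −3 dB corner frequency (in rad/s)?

For a single-pole high-pass, the −3 dB point is at the pole: ω = 3.3 rad/s.

3.3 rad/s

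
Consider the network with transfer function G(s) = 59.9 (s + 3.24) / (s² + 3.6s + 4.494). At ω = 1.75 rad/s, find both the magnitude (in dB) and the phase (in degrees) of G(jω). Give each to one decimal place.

|G| = 30.7 dB, ∠G = -48.8°

|j1.75 + 3.24| = √(1.75² + 3.24²) = 3.682
|(j1.75)² + 3.6(j1.75) + 4.494| = |1.4315 + j6.3| = 6.461
|G(j1.75)| = 59.9 × 3.682 / 6.461 = 34.142
20 log₁₀(34.142) = 30.67 dB
∠(j1.75 + 3.24) = arctan(1.75/3.24) = 28.37°
∠[(j1.75)² + 3.6(j1.75) + 4.494] = ∠[1.4315 + j6.3] = 77.20°
∠G(j1.75) = 28.37° − 77.20° = -48.82°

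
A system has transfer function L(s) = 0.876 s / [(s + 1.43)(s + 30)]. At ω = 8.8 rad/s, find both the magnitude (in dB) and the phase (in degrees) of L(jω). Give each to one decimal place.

|L| = -31.2 dB, ∠L = -7.1°

|j8.8| = 8.8
|j8.8 + 1.43| = √(8.8² + 1.43²) = 8.915
|j8.8 + 30| = √(8.8² + 30²) = 31.26
|L(j8.8)| = 0.876 × 8.8 / (8.915 × 31.26) = 0.027657
20 log₁₀(0.027657) = -31.16 dB
∠(j8.8) = 90.00°
∠(j8.8 + 1.43) = arctan(8.8/1.43) = 80.77°
∠(j8.8 + 30) = arctan(8.8/30) = 16.35°
∠L(j8.8) = 90.00° − (80.77° + 16.35°) = -7.12°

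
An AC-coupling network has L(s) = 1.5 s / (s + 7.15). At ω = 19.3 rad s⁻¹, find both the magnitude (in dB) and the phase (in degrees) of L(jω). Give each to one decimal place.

|L| = 3.0 dB, ∠L = 20.3°

|j19.3| = 19.3
|j19.3 + 7.15| = √(19.3² + 7.15²) = 20.58
|L(j19.3)| = 1.5 × 19.3 / 20.58 = 1.4066
20 log₁₀(1.4066) = 2.96 dB
∠(j19.3) = 90.00°
∠(j19.3 + 7.15) = arctan(19.3/7.15) = 69.67°
∠L(j19.3) = 90.00° − 69.67° = 20.33°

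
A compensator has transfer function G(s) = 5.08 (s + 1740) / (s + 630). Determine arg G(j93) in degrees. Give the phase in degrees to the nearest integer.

∠(j93 + 1740) = arctan(93/1740) = 3.06°
∠(j93 + 630) = arctan(93/630) = 8.40°
∠G(j93) = 3.06° − 8.40° = -5.34°

-5°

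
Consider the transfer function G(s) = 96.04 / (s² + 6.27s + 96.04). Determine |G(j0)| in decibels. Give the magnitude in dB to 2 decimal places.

G(0) = 96.04 / 96.04 = 1
20 log₁₀(1) = 0.000 dB

0.00 dB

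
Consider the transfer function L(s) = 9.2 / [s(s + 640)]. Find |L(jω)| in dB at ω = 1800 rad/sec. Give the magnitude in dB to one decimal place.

|j1800 + 640| = √(1800² + 640²) = 1910
|j1800| = 1800
|L(j1800)| = 9.2 / (1910 × 1800) = 2.6754e-06
20 log₁₀(2.6754e-06) = -111.45 dB

-111.5 dB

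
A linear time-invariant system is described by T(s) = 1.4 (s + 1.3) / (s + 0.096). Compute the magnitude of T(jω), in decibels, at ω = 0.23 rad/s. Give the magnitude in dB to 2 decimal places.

|j0.23 + 1.3| = √(0.23² + 1.3²) = 1.32
|j0.23 + 0.096| = √(0.23² + 0.096²) = 0.2492
|T(j0.23)| = 1.4 × 1.32 / 0.2492 = 7.4159
20 log₁₀(7.4159) = 17.403 dB

17.40 dB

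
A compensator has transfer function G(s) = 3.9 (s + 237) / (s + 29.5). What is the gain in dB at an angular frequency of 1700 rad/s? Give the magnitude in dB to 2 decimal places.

11.90 dB

|j1700 + 237| = √(1700² + 237²) = 1716
|j1700 + 29.5| = √(1700² + 29.5²) = 1700
|G(j1700)| = 3.9 × 1716 / 1700 = 3.9371
20 log₁₀(3.9371) = 11.904 dB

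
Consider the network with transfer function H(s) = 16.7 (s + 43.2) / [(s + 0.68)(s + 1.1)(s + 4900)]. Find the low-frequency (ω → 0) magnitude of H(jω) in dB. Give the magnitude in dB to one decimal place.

-14.1 dB

H(0) = 16.7 × 43.2 / (0.68 × 1.1 × 4900) = 0.19684
20 log₁₀(0.19684) = -14.12 dB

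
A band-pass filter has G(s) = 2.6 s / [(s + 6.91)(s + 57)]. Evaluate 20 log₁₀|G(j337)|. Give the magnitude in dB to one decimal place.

-42.4 dB

|j337| = 337
|j337 + 6.91| = √(337² + 6.91²) = 337.1
|j337 + 57| = √(337² + 57²) = 341.8
|G(j337)| = 2.6 × 337 / (337.1 × 341.8) = 0.0076055
20 log₁₀(0.0076055) = -42.38 dB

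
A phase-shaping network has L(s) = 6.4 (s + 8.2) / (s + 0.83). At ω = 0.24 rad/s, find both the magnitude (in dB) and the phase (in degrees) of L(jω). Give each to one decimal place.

|j0.24 + 8.2| = √(0.24² + 8.2²) = 8.204
|j0.24 + 0.83| = √(0.24² + 0.83²) = 0.864
|L(j0.24)| = 6.4 × 8.204 / 0.864 = 60.767
20 log₁₀(60.767) = 35.67 dB
∠(j0.24 + 8.2) = arctan(0.24/8.2) = 1.68°
∠(j0.24 + 0.83) = arctan(0.24/0.83) = 16.13°
∠L(j0.24) = 1.68° − 16.13° = -14.45°

|L| = 35.7 dB, ∠L = -14.5°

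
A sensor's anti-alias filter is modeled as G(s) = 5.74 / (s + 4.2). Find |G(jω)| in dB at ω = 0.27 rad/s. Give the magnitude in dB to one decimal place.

2.7 dB

|j0.27 + 4.2| = √(0.27² + 4.2²) = 4.209
|G(j0.27)| = 5.74 / 4.209 = 1.3639
20 log₁₀(1.3639) = 2.70 dB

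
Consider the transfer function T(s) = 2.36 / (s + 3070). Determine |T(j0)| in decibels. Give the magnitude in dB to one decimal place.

T(0) = 2.36 / 3070 = 0.00076873
20 log₁₀(0.00076873) = -62.28 dB

-62.3 dB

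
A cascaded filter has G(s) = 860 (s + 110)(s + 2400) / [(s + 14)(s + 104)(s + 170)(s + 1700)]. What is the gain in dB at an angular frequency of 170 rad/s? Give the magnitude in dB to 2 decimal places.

-30.46 dB

|j170 + 110| = √(170² + 110²) = 202.5
|j170 + 2400| = √(170² + 2400²) = 2406
|j170 + 14| = √(170² + 14²) = 170.6
|j170 + 104| = √(170² + 104²) = 199.3
|j170 + 170| = √(170² + 170²) = 240.4
|j170 + 1700| = √(170² + 1700²) = 1708
|G(j170)| = 860 × 202.5 × 2406 / (170.6 × 199.3 × 240.4 × 1708) = 0.030007
20 log₁₀(0.030007) = -30.456 dB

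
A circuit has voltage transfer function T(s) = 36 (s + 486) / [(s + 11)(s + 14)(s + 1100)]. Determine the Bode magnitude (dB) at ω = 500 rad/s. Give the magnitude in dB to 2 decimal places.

-81.61 dB

|j500 + 486| = √(500² + 486²) = 697.3
|j500 + 11| = √(500² + 11²) = 500.1
|j500 + 14| = √(500² + 14²) = 500.2
|j500 + 1100| = √(500² + 1100²) = 1208
|T(j500)| = 36 × 697.3 / (500.1 × 500.2 × 1208) = 8.3046e-05
20 log₁₀(8.3046e-05) = -81.614 dB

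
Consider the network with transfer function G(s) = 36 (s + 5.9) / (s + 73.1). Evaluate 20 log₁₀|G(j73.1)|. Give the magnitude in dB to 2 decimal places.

|j73.1 + 5.9| = √(73.1² + 5.9²) = 73.34
|j73.1 + 73.1| = √(73.1² + 73.1²) = 103.4
|G(j73.1)| = 36 × 73.34 / 103.4 = 25.539
20 log₁₀(25.539) = 28.144 dB

28.14 dB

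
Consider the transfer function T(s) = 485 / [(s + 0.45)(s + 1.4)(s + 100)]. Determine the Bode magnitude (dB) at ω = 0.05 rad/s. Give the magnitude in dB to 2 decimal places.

|j0.05 + 0.45| = √(0.05² + 0.45²) = 0.4528
|j0.05 + 1.4| = √(0.05² + 1.4²) = 1.401
|j0.05 + 100| = √(0.05² + 100²) = 100
|T(j0.05)| = 485 / (0.4528 × 1.401 × 100) = 7.6465
20 log₁₀(7.6465) = 17.669 dB

17.67 dB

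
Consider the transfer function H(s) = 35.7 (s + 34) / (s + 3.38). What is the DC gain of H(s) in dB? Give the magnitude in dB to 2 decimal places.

H(0) = 35.7 × 34 / 3.38 = 359.11
20 log₁₀(359.11) = 51.105 dB

51.10 dB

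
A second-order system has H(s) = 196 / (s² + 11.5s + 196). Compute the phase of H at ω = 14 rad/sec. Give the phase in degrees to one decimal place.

∠[(j14)² + 11.5(j14) + 196] = ∠[0 + j161] = 90.00°
∠H(j14) = −90.00° = -90.00°

-90.0 deg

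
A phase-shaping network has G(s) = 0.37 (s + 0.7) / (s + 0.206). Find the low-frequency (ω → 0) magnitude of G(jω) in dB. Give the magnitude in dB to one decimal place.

G(0) = 0.37 × 0.7 / 0.206 = 1.2573
20 log₁₀(1.2573) = 1.99 dB

2.0 dB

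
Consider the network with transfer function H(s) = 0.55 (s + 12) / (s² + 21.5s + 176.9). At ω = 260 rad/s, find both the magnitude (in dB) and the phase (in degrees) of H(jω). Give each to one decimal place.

|j260 + 12| = √(260² + 12²) = 260.3
|(j260)² + 21.5(j260) + 176.9| = |-67423 + j5590| = 6.765e+04
|H(j260)| = 0.55 × 260.3 / 6.765e+04 = 0.0021159
20 log₁₀(0.0021159) = -53.49 dB
∠(j260 + 12) = arctan(260/12) = 87.36°
∠[(j260)² + 21.5(j260) + 176.9] = ∠[-67423 + j5590] = 175.26°
∠H(j260) = 87.36° − 175.26° = -87.90°

|H| = -53.5 dB, ∠H = -87.9°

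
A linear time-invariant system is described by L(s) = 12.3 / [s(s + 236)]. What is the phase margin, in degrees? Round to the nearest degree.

Gain crossover: |L(jω)| = 1 at ω ≈ 0.0521 rad/s.
∠L(j0.0521) = −90° − arctan(0.0521/236) ≈ -90.01°
PM = 180° + (-90.01°) = 89.99°

90°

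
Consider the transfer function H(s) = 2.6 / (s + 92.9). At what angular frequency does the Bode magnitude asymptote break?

92.9 rad s⁻¹

The single real pole at s = −92.9 gives a corner at ω = 92.9 rad s⁻¹.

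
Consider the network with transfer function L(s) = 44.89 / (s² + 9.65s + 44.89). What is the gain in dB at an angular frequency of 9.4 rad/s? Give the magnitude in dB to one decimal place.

|(j9.4)² + 9.65(j9.4) + 44.89| = |-43.47 + j90.71| = 100.6
|L(j9.4)| = 44.89 / 100.6 = 0.44628
20 log₁₀(0.44628) = -7.01 dB

-7.0 dB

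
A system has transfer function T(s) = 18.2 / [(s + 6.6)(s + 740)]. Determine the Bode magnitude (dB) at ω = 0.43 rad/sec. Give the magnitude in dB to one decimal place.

-48.6 dB

|j0.43 + 6.6| = √(0.43² + 6.6²) = 6.614
|j0.43 + 740| = √(0.43² + 740²) = 740
|T(j0.43)| = 18.2 / (6.614 × 740) = 0.0037186
20 log₁₀(0.0037186) = -48.59 dB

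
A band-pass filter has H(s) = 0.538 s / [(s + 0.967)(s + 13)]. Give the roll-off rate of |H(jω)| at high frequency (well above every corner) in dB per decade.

-20 dB/decade

With 1 zero and 2 poles, the high-frequency asymptotic slope is 20 × (1 − 2) = -20 dB/decade.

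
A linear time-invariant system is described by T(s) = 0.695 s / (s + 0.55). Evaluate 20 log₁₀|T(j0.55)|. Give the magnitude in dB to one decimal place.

|j0.55| = 0.55
|j0.55 + 0.55| = √(0.55² + 0.55²) = 0.7778
|T(j0.55)| = 0.695 × 0.55 / 0.7778 = 0.49144
20 log₁₀(0.49144) = -6.17 dB

-6.2 dB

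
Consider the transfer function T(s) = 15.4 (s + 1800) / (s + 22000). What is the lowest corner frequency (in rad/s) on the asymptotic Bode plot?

1800 rad/s

Break frequencies occur at each pole and zero magnitude: 1800 rad/s, 22000 rad/s.
The lowest is 1800 rad/s.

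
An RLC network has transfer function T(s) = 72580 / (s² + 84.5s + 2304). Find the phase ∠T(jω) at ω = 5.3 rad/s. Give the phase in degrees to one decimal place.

-11.1°

∠[(j5.3)² + 84.5(j5.3) + 2304] = ∠[2275.9 + j447.85] = 11.13°
∠T(j5.3) = −11.13° = -11.13°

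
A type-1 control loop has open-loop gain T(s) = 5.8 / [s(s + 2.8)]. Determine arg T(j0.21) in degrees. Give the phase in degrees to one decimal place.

-94.3°

∠(j0.21 + 2.8) = arctan(0.21/2.8) = 4.29°
∠(j0.21) = 90.00°
∠T(j0.21) = − (4.29° + 90.00°) = -94.29°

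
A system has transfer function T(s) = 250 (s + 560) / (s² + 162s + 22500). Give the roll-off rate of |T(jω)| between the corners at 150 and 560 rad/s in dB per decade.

-40 dB/decade

In this band the factors already past their corner are: complex pole pair at ωₙ ≈ 150; net slope = -40 dB/decade.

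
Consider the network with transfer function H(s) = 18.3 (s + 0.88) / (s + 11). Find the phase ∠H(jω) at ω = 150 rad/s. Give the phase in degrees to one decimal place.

3.9°

∠(j150 + 0.88) = arctan(150/0.88) = 89.66°
∠(j150 + 11) = arctan(150/11) = 85.81°
∠H(j150) = 89.66° − 85.81° = 3.86°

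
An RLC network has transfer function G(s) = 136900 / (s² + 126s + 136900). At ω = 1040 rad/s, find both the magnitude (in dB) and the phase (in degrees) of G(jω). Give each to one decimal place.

|G| = -16.9 dB, ∠G = -172.1°

|(j1040)² + 126(j1040) + 136900| = |-9.447e+05 + j1.3104e+05| = 9.537e+05
|G(j1040)| = 136900 / 9.537e+05 = 0.14354
20 log₁₀(0.14354) = -16.86 dB
∠[(j1040)² + 126(j1040) + 136900] = ∠[-9.447e+05 + j1.3104e+05] = 172.10°
∠G(j1040) = −172.10° = -172.10°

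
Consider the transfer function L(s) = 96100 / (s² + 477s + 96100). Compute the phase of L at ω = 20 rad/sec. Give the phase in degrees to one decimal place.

∠[(j20)² + 477(j20) + 96100] = ∠[95700 + j9540] = 5.69°
∠L(j20) = −5.69° = -5.69°

-5.7°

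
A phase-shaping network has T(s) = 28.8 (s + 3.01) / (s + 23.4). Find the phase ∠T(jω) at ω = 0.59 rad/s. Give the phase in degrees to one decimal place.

9.6 deg

∠(j0.59 + 3.01) = arctan(0.59/3.01) = 11.09°
∠(j0.59 + 23.4) = arctan(0.59/23.4) = 1.44°
∠T(j0.59) = 11.09° − 1.44° = 9.65°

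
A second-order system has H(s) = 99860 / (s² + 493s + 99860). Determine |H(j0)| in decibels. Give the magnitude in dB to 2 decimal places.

0.00 dB

H(0) = 99860 / 99860 = 1
20 log₁₀(1) = 0.000 dB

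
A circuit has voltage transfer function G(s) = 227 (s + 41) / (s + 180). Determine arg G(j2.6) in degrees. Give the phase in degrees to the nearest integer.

3°

∠(j2.6 + 41) = arctan(2.6/41) = 3.63°
∠(j2.6 + 180) = arctan(2.6/180) = 0.83°
∠G(j2.6) = 3.63° − 0.83° = 2.80°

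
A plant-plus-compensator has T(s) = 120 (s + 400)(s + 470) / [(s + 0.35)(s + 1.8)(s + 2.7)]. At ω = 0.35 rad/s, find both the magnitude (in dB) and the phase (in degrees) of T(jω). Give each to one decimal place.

|T| = 139.2 dB, ∠T = -63.3°

|j0.35 + 400| = √(0.35² + 400²) = 400
|j0.35 + 470| = √(0.35² + 470²) = 470
|j0.35 + 0.35| = √(0.35² + 0.35²) = 0.495
|j0.35 + 1.8| = √(0.35² + 1.8²) = 1.834
|j0.35 + 2.7| = √(0.35² + 2.7²) = 2.723
|T(j0.35)| = 120 × 400 × 470 / (0.495 × 1.834 × 2.723) = 9.1294e+06
20 log₁₀(9.1294e+06) = 139.21 dB
∠(j0.35 + 400) = arctan(0.35/400) = 0.05°
∠(j0.35 + 470) = arctan(0.35/470) = 0.04°
∠(j0.35 + 0.35) = arctan(0.35/0.35) = 45.00°
∠(j0.35 + 1.8) = arctan(0.35/1.8) = 11.00°
∠(j0.35 + 2.7) = arctan(0.35/2.7) = 7.39°
∠T(j0.35) = 0.05° + 0.04° − (45.00° + 11.00° + 7.39°) = -63.30°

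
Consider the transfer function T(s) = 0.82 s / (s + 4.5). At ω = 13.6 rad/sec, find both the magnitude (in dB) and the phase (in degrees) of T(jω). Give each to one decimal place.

|j13.6| = 13.6
|j13.6 + 4.5| = √(13.6² + 4.5²) = 14.33
|T(j13.6)| = 0.82 × 13.6 / 14.33 = 0.77849
20 log₁₀(0.77849) = -2.17 dB
∠(j13.6) = 90.00°
∠(j13.6 + 4.5) = arctan(13.6/4.5) = 71.69°
∠T(j13.6) = 90.00° − 71.69° = 18.31°

|T| = -2.2 dB, ∠T = 18.3°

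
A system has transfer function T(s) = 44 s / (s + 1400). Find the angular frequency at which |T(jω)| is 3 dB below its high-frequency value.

For a single-pole high-pass, the −3 dB point is at the pole: ω = 1400 rad/sec.

1400 rad/sec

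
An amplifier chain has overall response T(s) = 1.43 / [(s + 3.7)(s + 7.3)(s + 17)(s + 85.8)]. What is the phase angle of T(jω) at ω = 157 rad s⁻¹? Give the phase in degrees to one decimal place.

-321.2 deg

∠(j157 + 3.7) = arctan(157/3.7) = 88.65°
∠(j157 + 7.3) = arctan(157/7.3) = 87.34°
∠(j157 + 17) = arctan(157/17) = 83.82°
∠(j157 + 85.8) = arctan(157/85.8) = 61.34°
∠T(j157) = − (88.65° + 87.34° + 83.82° + 61.34°) = -321.15°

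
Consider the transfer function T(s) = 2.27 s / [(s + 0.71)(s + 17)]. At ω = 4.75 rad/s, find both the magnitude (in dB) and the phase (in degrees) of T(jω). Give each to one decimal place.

|j4.75| = 4.75
|j4.75 + 0.71| = √(4.75² + 0.71²) = 4.803
|j4.75 + 17| = √(4.75² + 17²) = 17.65
|T(j4.75)| = 2.27 × 4.75 / (4.803 × 17.65) = 0.12719
20 log₁₀(0.12719) = -17.91 dB
∠(j4.75) = 90.00°
∠(j4.75 + 0.71) = arctan(4.75/0.71) = 81.50°
∠(j4.75 + 17) = arctan(4.75/17) = 15.61°
∠T(j4.75) = 90.00° − (81.50° + 15.61°) = -7.11°

|T| = -17.9 dB, ∠T = -7.1°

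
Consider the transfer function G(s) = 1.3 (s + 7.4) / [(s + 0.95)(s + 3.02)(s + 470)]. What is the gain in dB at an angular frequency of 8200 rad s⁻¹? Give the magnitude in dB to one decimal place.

|j8200 + 7.4| = √(8200² + 7.4²) = 8200
|j8200 + 0.95| = √(8200² + 0.95²) = 8200
|j8200 + 3.02| = √(8200² + 3.02²) = 8200
|j8200 + 470| = √(8200² + 470²) = 8213
|G(j8200)| = 1.3 × 8200 / (8200 × 8200 × 8213) = 1.9302e-08
20 log₁₀(1.9302e-08) = -154.29 dB

-154.3 dB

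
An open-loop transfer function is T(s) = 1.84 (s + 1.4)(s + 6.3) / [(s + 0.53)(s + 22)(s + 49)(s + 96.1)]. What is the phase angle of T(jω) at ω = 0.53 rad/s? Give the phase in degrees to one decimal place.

-21.8 deg

∠(j0.53 + 1.4) = arctan(0.53/1.4) = 20.74°
∠(j0.53 + 6.3) = arctan(0.53/6.3) = 4.81°
∠(j0.53 + 0.53) = arctan(0.53/0.53) = 45.00°
∠(j0.53 + 22) = arctan(0.53/22) = 1.38°
∠(j0.53 + 49) = arctan(0.53/49) = 0.62°
∠(j0.53 + 96.1) = arctan(0.53/96.1) = 0.32°
∠T(j0.53) = 20.74° + 4.81° − (45.00° + 1.38° + 0.62° + 0.32°) = -21.77°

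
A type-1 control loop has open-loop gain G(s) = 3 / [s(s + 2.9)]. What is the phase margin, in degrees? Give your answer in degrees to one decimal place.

71.3°

Gain crossover: |G(jω)| = 1 at ω ≈ 0.98 rad/s.
∠G(j0.98) = −90° − arctan(0.98/2.9) ≈ -108.67°
PM = 180° + (-108.67°) = 71.33°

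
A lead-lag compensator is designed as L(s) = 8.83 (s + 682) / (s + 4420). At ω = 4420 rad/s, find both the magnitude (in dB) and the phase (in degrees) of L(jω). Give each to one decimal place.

|L| = 16.0 dB, ∠L = 36.2°

|j4420 + 682| = √(4420² + 682²) = 4472
|j4420 + 4420| = √(4420² + 4420²) = 6251
|L(j4420)| = 8.83 × 4472 / 6251 = 6.3176
20 log₁₀(6.3176) = 16.01 dB
∠(j4420 + 682) = arctan(4420/682) = 81.23°
∠(j4420 + 4420) = arctan(4420/4420) = 45.00°
∠L(j4420) = 81.23° − 45.00° = 36.23°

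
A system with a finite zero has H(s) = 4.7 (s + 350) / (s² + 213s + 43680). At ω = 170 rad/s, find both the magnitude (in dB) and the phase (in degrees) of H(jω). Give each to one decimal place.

|j170 + 350| = √(170² + 350²) = 389.1
|(j170)² + 213(j170) + 43680| = |14780 + j36210| = 3.911e+04
|H(j170)| = 4.7 × 389.1 / 3.911e+04 = 0.04676
20 log₁₀(0.04676) = -26.60 dB
∠(j170 + 350) = arctan(170/350) = 25.91°
∠[(j170)² + 213(j170) + 43680] = ∠[14780 + j36210] = 67.80°
∠H(j170) = 25.91° − 67.80° = -41.89°

|H| = -26.6 dB, ∠H = -41.9°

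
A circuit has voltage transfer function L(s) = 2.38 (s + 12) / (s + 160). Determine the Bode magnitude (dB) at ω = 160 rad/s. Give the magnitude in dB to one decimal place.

|j160 + 12| = √(160² + 12²) = 160.4
|j160 + 160| = √(160² + 160²) = 226.3
|L(j160)| = 2.38 × 160.4 / 226.3 = 1.6876
20 log₁₀(1.6876) = 4.55 dB

4.5 dB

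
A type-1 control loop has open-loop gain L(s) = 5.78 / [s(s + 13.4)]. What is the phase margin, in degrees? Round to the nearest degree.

88°

Gain crossover: |L(jω)| = 1 at ω ≈ 0.431 rad/s.
∠L(j0.431) = −90° − arctan(0.431/13.4) ≈ -91.84°
PM = 180° + (-91.84°) = 88.16°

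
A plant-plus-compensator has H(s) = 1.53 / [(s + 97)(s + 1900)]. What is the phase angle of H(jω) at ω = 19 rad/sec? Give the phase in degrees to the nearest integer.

-12°

∠(j19 + 97) = arctan(19/97) = 11.08°
∠(j19 + 1900) = arctan(19/1900) = 0.57°
∠H(j19) = − (11.08° + 0.57°) = -11.66°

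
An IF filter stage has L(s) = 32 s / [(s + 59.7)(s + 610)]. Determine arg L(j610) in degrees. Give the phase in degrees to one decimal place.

-39.4°

∠(j610) = 90.00°
∠(j610 + 59.7) = arctan(610/59.7) = 84.41°
∠(j610 + 610) = arctan(610/610) = 45.00°
∠L(j610) = 90.00° − (84.41° + 45.00°) = -39.41°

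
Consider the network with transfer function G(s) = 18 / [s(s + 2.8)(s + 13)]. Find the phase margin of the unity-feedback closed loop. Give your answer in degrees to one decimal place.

Gain crossover: |G(jω)| = 1 at ω ≈ 0.487 rad/s.
∠G(j0.487) = −90° − arctan(0.487/2.8) − arctan(0.487/13) ≈ -102.01°
PM = 180° + (-102.01°) = 77.99°

78.0°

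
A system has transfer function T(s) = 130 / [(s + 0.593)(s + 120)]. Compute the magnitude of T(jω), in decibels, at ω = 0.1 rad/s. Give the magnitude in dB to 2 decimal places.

|j0.1 + 0.593| = √(0.1² + 0.593²) = 0.6014
|j0.1 + 120| = √(0.1² + 120²) = 120
|T(j0.1)| = 130 / (0.6014 × 120) = 1.8014
20 log₁₀(1.8014) = 5.112 dB

5.11 dB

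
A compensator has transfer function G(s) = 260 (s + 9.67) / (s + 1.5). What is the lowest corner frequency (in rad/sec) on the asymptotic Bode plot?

1.5 rad/sec

Break frequencies occur at each pole and zero magnitude: 1.5 rad/sec, 9.67 rad/sec.
The lowest is 1.5 rad/sec.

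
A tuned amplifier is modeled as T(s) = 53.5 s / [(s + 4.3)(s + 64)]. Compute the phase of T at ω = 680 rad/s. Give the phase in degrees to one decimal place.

∠(j680) = 90.00°
∠(j680 + 4.3) = arctan(680/4.3) = 89.64°
∠(j680 + 64) = arctan(680/64) = 84.62°
∠T(j680) = 90.00° − (89.64° + 84.62°) = -84.26°

-84.3°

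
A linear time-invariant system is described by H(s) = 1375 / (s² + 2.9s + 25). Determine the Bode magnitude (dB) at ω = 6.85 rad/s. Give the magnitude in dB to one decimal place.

33.3 dB

|(j6.85)² + 2.9(j6.85) + 25| = |-21.922 + j19.865| = 29.58
|H(j6.85)| = 1375 / 29.58 = 46.478
20 log₁₀(46.478) = 33.34 dB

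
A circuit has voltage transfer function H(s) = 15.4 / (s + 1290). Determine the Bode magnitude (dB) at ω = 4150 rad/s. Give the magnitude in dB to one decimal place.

|j4150 + 1290| = √(4150² + 1290²) = 4346
|H(j4150)| = 15.4 / 4346 = 0.0035436
20 log₁₀(0.0035436) = -49.01 dB

-49.0 dB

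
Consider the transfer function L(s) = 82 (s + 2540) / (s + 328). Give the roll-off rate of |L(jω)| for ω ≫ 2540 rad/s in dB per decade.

0 dB/decade

With 1 zero and 1 pole, the high-frequency asymptotic slope is 20 × (1 − 1) = 0 dB/decade.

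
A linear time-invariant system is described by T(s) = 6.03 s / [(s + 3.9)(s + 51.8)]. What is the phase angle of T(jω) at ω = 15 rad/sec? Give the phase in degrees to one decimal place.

∠(j15) = 90.00°
∠(j15 + 3.9) = arctan(15/3.9) = 75.43°
∠(j15 + 51.8) = arctan(15/51.8) = 16.15°
∠T(j15) = 90.00° − (75.43° + 16.15°) = -1.58°

-1.6°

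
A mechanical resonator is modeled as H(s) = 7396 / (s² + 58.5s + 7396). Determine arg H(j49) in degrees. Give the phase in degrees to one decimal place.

-29.9°

∠[(j49)² + 58.5(j49) + 7396] = ∠[4995 + j2866.5] = 29.85°
∠H(j49) = −29.85° = -29.85°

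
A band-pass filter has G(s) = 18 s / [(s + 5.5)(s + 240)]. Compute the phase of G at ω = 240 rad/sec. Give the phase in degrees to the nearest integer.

-44 deg

∠(j240) = 90.00°
∠(j240 + 5.5) = arctan(240/5.5) = 88.69°
∠(j240 + 240) = arctan(240/240) = 45.00°
∠G(j240) = 90.00° − (88.69° + 45.00°) = -43.69°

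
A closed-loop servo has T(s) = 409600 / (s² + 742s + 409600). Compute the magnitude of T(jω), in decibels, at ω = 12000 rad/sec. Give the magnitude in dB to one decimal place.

-50.9 dB

|(j12000)² + 742(j12000) + 409600| = |-1.4359e+08 + j8.904e+06| = 1.439e+08
|T(j12000)| = 409600 / 1.439e+08 = 0.0028471
20 log₁₀(0.0028471) = -50.91 dB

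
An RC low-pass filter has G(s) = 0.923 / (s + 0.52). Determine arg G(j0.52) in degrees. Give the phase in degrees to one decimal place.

-45.0°

∠(j0.52 + 0.52) = arctan(0.52/0.52) = 45.00°
∠G(j0.52) = −45.00° = -45.00°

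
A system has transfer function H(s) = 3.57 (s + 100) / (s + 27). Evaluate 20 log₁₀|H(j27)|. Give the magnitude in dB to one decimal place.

19.7 dB

|j27 + 100| = √(27² + 100²) = 103.6
|j27 + 27| = √(27² + 27²) = 38.18
|H(j27)| = 3.57 × 103.6 / 38.18 = 9.6843
20 log₁₀(9.6843) = 19.72 dB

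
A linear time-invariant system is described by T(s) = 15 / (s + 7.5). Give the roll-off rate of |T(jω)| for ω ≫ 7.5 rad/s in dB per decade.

-20 dB/decade

With 0 zeros and 1 pole, the high-frequency asymptotic slope is 20 × (0 − 1) = -20 dB/decade.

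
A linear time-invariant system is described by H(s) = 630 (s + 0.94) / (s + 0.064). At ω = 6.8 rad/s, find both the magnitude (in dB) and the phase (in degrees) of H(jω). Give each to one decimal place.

|H| = 56.1 dB, ∠H = -7.3°

|j6.8 + 0.94| = √(6.8² + 0.94²) = 6.865
|j6.8 + 0.064| = √(6.8² + 0.064²) = 6.8
|H(j6.8)| = 630 × 6.865 / 6.8 = 635.96
20 log₁₀(635.96) = 56.07 dB
∠(j6.8 + 0.94) = arctan(6.8/0.94) = 82.13°
∠(j6.8 + 0.064) = arctan(6.8/0.064) = 89.46°
∠H(j6.8) = 82.13° − 89.46° = -7.33°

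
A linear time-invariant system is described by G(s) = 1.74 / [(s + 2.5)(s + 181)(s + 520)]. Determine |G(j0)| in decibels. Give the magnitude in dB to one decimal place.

G(0) = 1.74 / (2.5 × 181 × 520) = 7.3948e-06
20 log₁₀(7.3948e-06) = -102.62 dB

-102.6 dB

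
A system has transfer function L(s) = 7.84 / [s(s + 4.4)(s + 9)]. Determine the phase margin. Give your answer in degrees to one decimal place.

86.2°

Gain crossover: |L(jω)| = 1 at ω ≈ 0.198 rad s⁻¹.
∠L(j0.198) = −90° − arctan(0.198/4.4) − arctan(0.198/9) ≈ -93.83°
PM = 180° + (-93.83°) = 86.17°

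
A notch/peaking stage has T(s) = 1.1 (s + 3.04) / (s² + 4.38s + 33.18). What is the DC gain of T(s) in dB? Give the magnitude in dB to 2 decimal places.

T(0) = 1.1 × 3.04 / 33.18 = 0.10078
20 log₁₀(0.10078) = -19.932 dB

-19.93 dB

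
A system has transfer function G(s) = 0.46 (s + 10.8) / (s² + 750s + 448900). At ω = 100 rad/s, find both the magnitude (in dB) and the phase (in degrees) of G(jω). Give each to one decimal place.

|G| = -79.7 dB, ∠G = 74.1°

|j100 + 10.8| = √(100² + 10.8²) = 100.6
|(j100)² + 750(j100) + 448900| = |4.389e+05 + j75000| = 4.453e+05
|G(j100)| = 0.46 × 100.6 / 4.453e+05 = 0.00010391
20 log₁₀(0.00010391) = -79.67 dB
∠(j100 + 10.8) = arctan(100/10.8) = 83.84°
∠[(j100)² + 750(j100) + 448900] = ∠[4.389e+05 + j75000] = 9.70°
∠G(j100) = 83.84° − 9.70° = 74.14°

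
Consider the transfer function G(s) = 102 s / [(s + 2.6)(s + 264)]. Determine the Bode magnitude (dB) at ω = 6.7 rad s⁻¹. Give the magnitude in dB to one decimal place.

|j6.7| = 6.7
|j6.7 + 2.6| = √(6.7² + 2.6²) = 7.187
|j6.7 + 264| = √(6.7² + 264²) = 264.1
|G(j6.7)| = 102 × 6.7 / (7.187 × 264.1) = 0.36008
20 log₁₀(0.36008) = -8.87 dB

-8.9 dB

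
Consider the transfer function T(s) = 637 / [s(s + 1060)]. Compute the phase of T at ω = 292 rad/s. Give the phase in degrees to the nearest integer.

∠(j292 + 1060) = arctan(292/1060) = 15.40°
∠(j292) = 90.00°
∠T(j292) = − (15.40° + 90.00°) = -105.40°

-105°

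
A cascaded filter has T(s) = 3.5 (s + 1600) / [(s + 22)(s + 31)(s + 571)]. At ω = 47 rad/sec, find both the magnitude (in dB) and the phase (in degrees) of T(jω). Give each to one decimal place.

|j47 + 1600| = √(47² + 1600²) = 1601
|j47 + 22| = √(47² + 22²) = 51.89
|j47 + 31| = √(47² + 31²) = 56.3
|j47 + 571| = √(47² + 571²) = 572.9
|T(j47)| = 3.5 × 1601 / (51.89 × 56.3 × 572.9) = 0.0033468
20 log₁₀(0.0033468) = -49.51 dB
∠(j47 + 1600) = arctan(47/1600) = 1.68°
∠(j47 + 22) = arctan(47/22) = 64.92°
∠(j47 + 31) = arctan(47/31) = 56.59°
∠(j47 + 571) = arctan(47/571) = 4.71°
∠T(j47) = 1.68° − (64.92° + 56.59° + 4.71°) = -124.53°

|T| = -49.5 dB, ∠T = -124.5°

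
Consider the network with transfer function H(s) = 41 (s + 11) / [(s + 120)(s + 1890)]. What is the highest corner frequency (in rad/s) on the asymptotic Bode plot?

1890 rad/s

Break frequencies occur at each pole and zero magnitude: 11 rad/s, 120 rad/s, 1890 rad/s.
The highest is 1890 rad/s.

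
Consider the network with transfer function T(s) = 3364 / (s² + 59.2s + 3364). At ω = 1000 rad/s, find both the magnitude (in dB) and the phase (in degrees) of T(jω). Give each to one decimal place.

|(j1000)² + 59.2(j1000) + 3364| = |-9.9664e+05 + j59200| = 9.984e+05
|T(j1000)| = 3364 / 9.984e+05 = 0.0033694
20 log₁₀(0.0033694) = -49.45 dB
∠[(j1000)² + 59.2(j1000) + 3364] = ∠[-9.9664e+05 + j59200] = 176.60°
∠T(j1000) = −176.60° = -176.60°

|T| = -49.4 dB, ∠T = -176.6°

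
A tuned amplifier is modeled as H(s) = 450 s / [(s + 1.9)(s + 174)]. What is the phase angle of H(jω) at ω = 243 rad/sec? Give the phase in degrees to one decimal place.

-53.9°

∠(j243) = 90.00°
∠(j243 + 1.9) = arctan(243/1.9) = 89.55°
∠(j243 + 174) = arctan(243/174) = 54.40°
∠H(j243) = 90.00° − (89.55° + 54.40°) = -53.95°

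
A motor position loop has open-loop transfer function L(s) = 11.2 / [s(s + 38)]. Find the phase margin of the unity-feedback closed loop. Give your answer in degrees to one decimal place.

89.6°

Gain crossover: |L(jω)| = 1 at ω ≈ 0.295 rad s⁻¹.
∠L(j0.295) = −90° − arctan(0.295/38) ≈ -90.44°
PM = 180° + (-90.44°) = 89.56°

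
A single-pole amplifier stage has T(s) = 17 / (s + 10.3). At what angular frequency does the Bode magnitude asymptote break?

10.3 rad s⁻¹

The single real pole at s = −10.3 gives a corner at ω = 10.3 rad s⁻¹.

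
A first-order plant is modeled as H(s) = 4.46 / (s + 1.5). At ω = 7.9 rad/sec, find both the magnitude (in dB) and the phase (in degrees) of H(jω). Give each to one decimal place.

|H| = -5.1 dB, ∠H = -79.2 deg

|j7.9 + 1.5| = √(7.9² + 1.5²) = 8.041
|H(j7.9)| = 4.46 / 8.041 = 0.55465
20 log₁₀(0.55465) = -5.12 dB
∠(j7.9 + 1.5) = arctan(7.9/1.5) = 79.25°
∠H(j7.9) = −79.25° = -79.25°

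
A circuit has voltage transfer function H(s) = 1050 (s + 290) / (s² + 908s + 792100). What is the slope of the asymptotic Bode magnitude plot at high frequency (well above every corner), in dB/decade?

-20 dB/decade

With 1 zero and 2 poles, the high-frequency asymptotic slope is 20 × (1 − 2) = -20 dB/decade.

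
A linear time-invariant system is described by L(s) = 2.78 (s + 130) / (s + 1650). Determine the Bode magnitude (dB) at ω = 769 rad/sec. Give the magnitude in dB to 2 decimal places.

|j769 + 130| = √(769² + 130²) = 779.9
|j769 + 1650| = √(769² + 1650²) = 1820
|L(j769)| = 2.78 × 779.9 / 1820 = 1.191
20 log₁₀(1.191) = 1.518 dB

1.52 dB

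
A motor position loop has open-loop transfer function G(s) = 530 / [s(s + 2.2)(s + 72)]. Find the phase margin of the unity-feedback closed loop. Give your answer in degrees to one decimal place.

Gain crossover: |G(jω)| = 1 at ω ≈ 2.31 rad s⁻¹.
∠G(j2.31) = −90° − arctan(2.31/2.2) − arctan(2.31/72) ≈ -138.20°
PM = 180° + (-138.20°) = 41.80°

41.8°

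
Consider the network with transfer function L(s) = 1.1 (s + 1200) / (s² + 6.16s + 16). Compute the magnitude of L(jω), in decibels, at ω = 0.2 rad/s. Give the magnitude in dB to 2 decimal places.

38.33 dB

|j0.2 + 1200| = √(0.2² + 1200²) = 1200
|(j0.2)² + 6.16(j0.2) + 16| = |15.96 + j1.232| = 16.01
|L(j0.2)| = 1.1 × 1200 / 16.01 = 82.461
20 log₁₀(82.461) = 38.325 dB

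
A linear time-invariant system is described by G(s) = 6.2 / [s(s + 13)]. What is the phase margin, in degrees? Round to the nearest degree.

Gain crossover: |G(jω)| = 1 at ω ≈ 0.477 rad/sec.
∠G(j0.477) = −90° − arctan(0.477/13) ≈ -92.10°
PM = 180° + (-92.10°) = 87.90°

88°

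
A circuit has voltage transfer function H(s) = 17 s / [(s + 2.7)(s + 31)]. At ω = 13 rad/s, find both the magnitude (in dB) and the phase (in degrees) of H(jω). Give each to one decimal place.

|H| = -6.1 dB, ∠H = -11.0°

|j13| = 13
|j13 + 2.7| = √(13² + 2.7²) = 13.28
|j13 + 31| = √(13² + 31²) = 33.62
|H(j13)| = 17 × 13 / (13.28 × 33.62) = 0.49515
20 log₁₀(0.49515) = -6.11 dB
∠(j13) = 90.00°
∠(j13 + 2.7) = arctan(13/2.7) = 78.27°
∠(j13 + 31) = arctan(13/31) = 22.75°
∠H(j13) = 90.00° − (78.27° + 22.75°) = -11.02°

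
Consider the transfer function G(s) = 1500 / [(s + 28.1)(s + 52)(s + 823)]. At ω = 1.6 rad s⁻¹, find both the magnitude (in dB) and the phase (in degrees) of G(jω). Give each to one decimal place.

|G| = -58.1 dB, ∠G = -5.1°

|j1.6 + 28.1| = √(1.6² + 28.1²) = 28.15
|j1.6 + 52| = √(1.6² + 52²) = 52.02
|j1.6 + 823| = √(1.6² + 823²) = 823
|G(j1.6)| = 1500 / (28.15 × 52.02 × 823) = 0.0012447
20 log₁₀(0.0012447) = -58.10 dB
∠(j1.6 + 28.1) = arctan(1.6/28.1) = 3.26°
∠(j1.6 + 52) = arctan(1.6/52) = 1.76°
∠(j1.6 + 823) = arctan(1.6/823) = 0.11°
∠G(j1.6) = − (3.26° + 1.76° + 0.11°) = -5.13°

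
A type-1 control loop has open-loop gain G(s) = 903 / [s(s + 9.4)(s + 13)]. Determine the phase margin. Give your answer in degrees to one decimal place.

34.6 deg

Gain crossover: |G(jω)| = 1 at ω ≈ 5.76 rad/s.
∠G(j5.76) = −90° − arctan(5.76/9.4) − arctan(5.76/13) ≈ -145.40°
PM = 180° + (-145.40°) = 34.60°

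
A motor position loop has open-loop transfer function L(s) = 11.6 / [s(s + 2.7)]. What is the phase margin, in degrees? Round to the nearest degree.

Gain crossover: |L(jω)| = 1 at ω ≈ 2.92 rad/s.
∠L(j2.92) = −90° − arctan(2.92/2.7) ≈ -137.22°
PM = 180° + (-137.22°) = 42.78°

43°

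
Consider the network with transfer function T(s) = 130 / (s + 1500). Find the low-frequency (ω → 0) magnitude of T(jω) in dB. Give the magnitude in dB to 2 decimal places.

-21.24 dB

T(0) = 130 / 1500 = 0.086667
20 log₁₀(0.086667) = -21.243 dB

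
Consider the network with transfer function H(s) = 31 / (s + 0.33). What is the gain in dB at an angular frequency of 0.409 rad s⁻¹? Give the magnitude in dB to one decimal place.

35.4 dB

|j0.409 + 0.33| = √(0.409² + 0.33²) = 0.5255
|H(j0.409)| = 31 / 0.5255 = 58.988
20 log₁₀(58.988) = 35.42 dB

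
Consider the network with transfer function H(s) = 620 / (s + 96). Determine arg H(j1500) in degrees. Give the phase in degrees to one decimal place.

-86.3°

∠(j1500 + 96) = arctan(1500/96) = 86.34°
∠H(j1500) = −86.34° = -86.34°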